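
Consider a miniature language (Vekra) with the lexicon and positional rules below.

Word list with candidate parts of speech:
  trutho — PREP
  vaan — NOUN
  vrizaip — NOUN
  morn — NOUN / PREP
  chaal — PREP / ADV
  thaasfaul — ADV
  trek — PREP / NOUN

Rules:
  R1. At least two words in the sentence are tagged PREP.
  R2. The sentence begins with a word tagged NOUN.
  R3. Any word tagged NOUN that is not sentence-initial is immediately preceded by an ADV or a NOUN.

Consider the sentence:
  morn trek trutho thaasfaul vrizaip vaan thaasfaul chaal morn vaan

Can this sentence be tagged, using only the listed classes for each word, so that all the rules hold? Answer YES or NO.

Candidates per position — 1:morn {NOUN,PREP}; 2:trek {PREP,NOUN}; 3:trutho {PREP}; 4:thaasfaul {ADV}; 5:vrizaip {NOUN}; 6:vaan {NOUN}; 7:thaasfaul {ADV}; 8:chaal {PREP,ADV}; 9:morn {NOUN,PREP}; 10:vaan {NOUN}.
One satisfying assignment: NOUN PREP PREP ADV NOUN NOUN ADV ADV NOUN NOUN.
Rule-by-rule: rule 1 ok; rule 2 ok; rule 3 ok.

YES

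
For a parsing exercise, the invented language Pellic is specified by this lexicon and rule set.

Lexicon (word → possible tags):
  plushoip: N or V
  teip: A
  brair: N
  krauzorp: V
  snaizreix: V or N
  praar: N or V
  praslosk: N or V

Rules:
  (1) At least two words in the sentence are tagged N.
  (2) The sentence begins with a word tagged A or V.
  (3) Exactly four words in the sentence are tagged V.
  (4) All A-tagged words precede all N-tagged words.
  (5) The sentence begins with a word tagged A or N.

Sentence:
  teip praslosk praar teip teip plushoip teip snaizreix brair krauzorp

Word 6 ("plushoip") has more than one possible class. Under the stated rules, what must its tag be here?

Candidates per position — 1:teip {A}; 2:praslosk {N,V}; 3:praar {N,V}; 4:teip {A}; 5:teip {A}; 6:plushoip {N,V}; 7:teip {A}; 8:snaizreix {V,N}; 9:brair {N}; 10:krauzorp {V}.
Position 2: N is ruled out by rule 4; that leaves V.
Position 3: N is ruled out by rule 4; that leaves V.
Position 6: N is ruled out by rule 4; that leaves V.
Position 8: V is ruled out by rule 1; that leaves N.
That leaves exactly one tagging: A V V A A V A N N V.
Verifying each rule — rule 1 satisfied; rule 2 satisfied; rule 3 satisfied; rule 4 satisfied; rule 5 satisfied.

V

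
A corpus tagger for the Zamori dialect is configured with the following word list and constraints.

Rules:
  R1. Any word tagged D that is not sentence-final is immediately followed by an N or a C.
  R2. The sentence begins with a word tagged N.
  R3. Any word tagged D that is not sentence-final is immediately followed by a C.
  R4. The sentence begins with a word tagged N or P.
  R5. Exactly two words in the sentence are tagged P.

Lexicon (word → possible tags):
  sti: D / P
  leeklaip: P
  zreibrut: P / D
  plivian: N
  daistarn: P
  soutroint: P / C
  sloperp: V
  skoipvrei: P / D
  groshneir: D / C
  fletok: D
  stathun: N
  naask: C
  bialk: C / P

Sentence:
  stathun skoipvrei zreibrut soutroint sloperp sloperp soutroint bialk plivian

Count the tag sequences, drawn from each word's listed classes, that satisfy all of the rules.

Candidates per position — 1:stathun {N}; 2:skoipvrei {P,D}; 3:zreibrut {P,D}; 4:soutroint {P,C}; 5:sloperp {V}; 6:sloperp {V}; 7:soutroint {P,C}; 8:bialk {C,P}; 9:plivian {N}.
There are 32 candidate sequences in total.
The sequences that satisfy every rule: N P P C V V C C N; N P D C V V P C N; N P D C V V C P N.
Count = 3.

3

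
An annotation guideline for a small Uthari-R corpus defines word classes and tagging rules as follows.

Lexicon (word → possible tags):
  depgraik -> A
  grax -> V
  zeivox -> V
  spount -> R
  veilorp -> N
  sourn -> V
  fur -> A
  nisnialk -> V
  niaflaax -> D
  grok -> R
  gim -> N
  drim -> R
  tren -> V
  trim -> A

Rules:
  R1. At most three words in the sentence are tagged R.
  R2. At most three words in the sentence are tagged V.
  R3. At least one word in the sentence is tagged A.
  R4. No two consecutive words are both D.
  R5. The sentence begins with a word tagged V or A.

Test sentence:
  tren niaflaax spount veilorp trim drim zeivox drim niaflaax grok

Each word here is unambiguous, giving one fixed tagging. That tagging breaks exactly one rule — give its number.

1

Fixed tagging: V D R N A R V R D R.
Applying the rules: R1 ✗, R2 ✓, R3 ✓, R4 ✓, R5 ✓.
Only rule 1 fails.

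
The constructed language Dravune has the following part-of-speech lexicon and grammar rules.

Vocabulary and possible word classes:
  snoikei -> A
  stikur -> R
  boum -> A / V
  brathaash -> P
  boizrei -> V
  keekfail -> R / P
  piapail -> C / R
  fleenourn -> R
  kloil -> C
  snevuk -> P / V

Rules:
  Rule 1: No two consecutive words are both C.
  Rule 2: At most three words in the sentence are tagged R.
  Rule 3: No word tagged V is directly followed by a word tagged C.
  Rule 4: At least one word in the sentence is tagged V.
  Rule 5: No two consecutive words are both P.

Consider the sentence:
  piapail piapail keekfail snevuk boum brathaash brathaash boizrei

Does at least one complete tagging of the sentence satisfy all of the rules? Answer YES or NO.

Candidates per position — 1:piapail {C,R}; 2:piapail {C,R}; 3:keekfail {R,P}; 4:snevuk {P,V}; 5:boum {A,V}; 6:brathaash {P}; 7:brathaash {P}; 8:boizrei {V}.
Rule 5 cannot be satisfied by any choice of tags from the lexicon.
So there is no consistent tagging.

NO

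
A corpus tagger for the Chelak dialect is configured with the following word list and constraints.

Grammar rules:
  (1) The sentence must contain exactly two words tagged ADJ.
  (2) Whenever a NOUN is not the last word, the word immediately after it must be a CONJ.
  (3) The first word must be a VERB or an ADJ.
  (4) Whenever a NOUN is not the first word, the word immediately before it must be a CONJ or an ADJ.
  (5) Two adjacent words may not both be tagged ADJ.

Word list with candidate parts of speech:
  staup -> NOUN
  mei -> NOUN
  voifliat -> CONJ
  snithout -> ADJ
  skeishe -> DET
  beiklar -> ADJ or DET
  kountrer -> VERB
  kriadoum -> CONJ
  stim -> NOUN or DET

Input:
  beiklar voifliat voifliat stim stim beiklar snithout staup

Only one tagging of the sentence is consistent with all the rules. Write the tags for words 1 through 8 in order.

Candidates per position — 1:beiklar {ADJ,DET}; 2:voifliat {CONJ}; 3:voifliat {CONJ}; 4:stim {NOUN,DET}; 5:stim {NOUN,DET}; 6:beiklar {ADJ,DET}; 7:snithout {ADJ}; 8:staup {NOUN}.
Position 1: tagging it DET would leave rule 3 unsatisfiable, so it must be ADJ.
Position 4: tagging it NOUN would leave rule 2 unsatisfiable, so it must be DET.
Position 5: tagging it NOUN would leave rule 2 unsatisfiable, so it must be DET.
Position 6: tagging it ADJ would leave rule 1 unsatisfiable, so it must be DET.
The only consistent sequence is: ADJ CONJ CONJ DET DET DET ADJ NOUN.
Checking: rule 1 holds; rule 2 holds; rule 3 holds; rule 4 holds; rule 5 holds.

ADJ CONJ CONJ DET DET DET ADJ NOUN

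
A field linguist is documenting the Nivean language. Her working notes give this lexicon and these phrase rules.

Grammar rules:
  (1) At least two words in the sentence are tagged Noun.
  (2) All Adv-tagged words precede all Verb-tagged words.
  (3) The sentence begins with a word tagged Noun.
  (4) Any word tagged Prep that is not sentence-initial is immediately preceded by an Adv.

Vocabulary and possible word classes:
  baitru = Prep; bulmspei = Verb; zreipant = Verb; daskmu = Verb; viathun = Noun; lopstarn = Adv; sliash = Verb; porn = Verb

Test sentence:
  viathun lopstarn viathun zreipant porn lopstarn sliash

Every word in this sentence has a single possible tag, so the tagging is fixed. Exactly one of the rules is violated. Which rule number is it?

2

Fixed tagging: Noun Adv Noun Verb Verb Adv Verb.
Rule check: R1 ✓, R2 ✗, R3 ✓, R4 ✓.
Only rule 2 fails.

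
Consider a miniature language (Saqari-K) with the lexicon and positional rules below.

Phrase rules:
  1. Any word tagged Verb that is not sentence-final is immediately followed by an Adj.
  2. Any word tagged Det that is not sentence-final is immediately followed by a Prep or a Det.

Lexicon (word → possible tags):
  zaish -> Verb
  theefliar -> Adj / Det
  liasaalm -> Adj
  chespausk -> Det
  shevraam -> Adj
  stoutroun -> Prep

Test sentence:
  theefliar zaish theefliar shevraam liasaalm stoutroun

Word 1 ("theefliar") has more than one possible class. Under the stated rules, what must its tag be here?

Candidates per position — 1:theefliar {Adj,Det}; 2:zaish {Verb}; 3:theefliar {Adj,Det}; 4:shevraam {Adj}; 5:liasaalm {Adj}; 6:stoutroun {Prep}.
If word 1 were Det, no tagging could satisfy rule 2; so word 1 is Adj.
If word 3 were Det, no tagging could satisfy rule 1; so word 3 is Adj.
The only consistent sequence is: Adj Verb Adj Adj Adj Prep.
Verifying each rule — rule 1 holds; rule 2 holds.

Adj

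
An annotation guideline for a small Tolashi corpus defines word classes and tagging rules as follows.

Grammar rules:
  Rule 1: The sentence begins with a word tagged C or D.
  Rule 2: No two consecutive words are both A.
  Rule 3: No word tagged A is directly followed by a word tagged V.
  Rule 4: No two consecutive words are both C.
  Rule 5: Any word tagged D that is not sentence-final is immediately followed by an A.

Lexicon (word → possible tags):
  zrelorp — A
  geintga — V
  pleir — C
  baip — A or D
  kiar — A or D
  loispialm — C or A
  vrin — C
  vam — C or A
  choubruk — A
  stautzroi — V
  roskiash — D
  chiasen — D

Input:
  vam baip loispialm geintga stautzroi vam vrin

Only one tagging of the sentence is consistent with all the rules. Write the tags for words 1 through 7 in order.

Candidates per position — 1:vam {C,A}; 2:baip {A,D}; 3:loispialm {C,A}; 4:geintga {V}; 5:stautzroi {V}; 6:vam {C,A}; 7:vrin {C}.
If word 1 were A, no tagging could satisfy rule 1; so word 1 is C.
If word 3 were A, no tagging could satisfy rule 3; so word 3 is C.
If word 6 were C, no tagging could satisfy rule 4; so word 6 is A.
If word 2 were D, no tagging could satisfy rule 5; so word 2 is A.
The only consistent sequence is: C A C V V A C.
Verifying each rule — rule 1 ✓; rule 2 ✓; rule 3 ✓; rule 4 ✓; rule 5 ✓.

C A C V V A C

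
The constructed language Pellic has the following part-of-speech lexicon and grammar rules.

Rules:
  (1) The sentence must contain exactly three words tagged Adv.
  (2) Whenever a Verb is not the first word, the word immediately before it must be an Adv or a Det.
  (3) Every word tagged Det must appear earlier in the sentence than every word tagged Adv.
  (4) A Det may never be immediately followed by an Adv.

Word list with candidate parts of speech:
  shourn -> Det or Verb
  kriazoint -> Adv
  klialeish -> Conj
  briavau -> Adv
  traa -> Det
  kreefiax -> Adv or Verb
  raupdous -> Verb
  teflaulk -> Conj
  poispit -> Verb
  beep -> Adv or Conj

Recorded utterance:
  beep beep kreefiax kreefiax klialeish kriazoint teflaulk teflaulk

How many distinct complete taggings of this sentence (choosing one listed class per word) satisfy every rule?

Candidates per position — 1:beep {Adv,Conj}; 2:beep {Adv,Conj}; 3:kreefiax {Adv,Verb}; 4:kreefiax {Adv,Verb}; 5:klialeish {Conj}; 6:kriazoint {Adv}; 7:teflaulk {Conj}; 8:teflaulk {Conj}.
There are 16 candidate sequences in total.
The sequences that satisfy every rule: Adv Conj Adv Verb Conj Adv Conj Conj; Conj Adv Adv Verb Conj Adv Conj Conj; Conj Adv Verb Adv Conj Adv Conj Conj; Conj Conj Adv Adv Conj Adv Conj Conj.
Count = 4.

4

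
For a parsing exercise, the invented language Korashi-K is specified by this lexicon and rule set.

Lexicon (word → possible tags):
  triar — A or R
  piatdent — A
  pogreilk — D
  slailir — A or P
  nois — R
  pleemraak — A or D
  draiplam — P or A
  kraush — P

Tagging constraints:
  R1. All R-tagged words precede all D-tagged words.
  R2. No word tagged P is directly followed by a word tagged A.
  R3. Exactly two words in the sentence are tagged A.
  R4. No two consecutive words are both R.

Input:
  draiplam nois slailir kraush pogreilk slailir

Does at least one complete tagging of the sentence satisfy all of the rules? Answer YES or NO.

Candidates per position — 1:draiplam {P,A}; 2:nois {R}; 3:slailir {A,P}; 4:kraush {P}; 5:pogreilk {D}; 6:slailir {A,P}.
One satisfying assignment: A R A P D P.
Checking: rule 1 ✓; rule 2 ✓; rule 3 ✓; rule 4 ✓.

YES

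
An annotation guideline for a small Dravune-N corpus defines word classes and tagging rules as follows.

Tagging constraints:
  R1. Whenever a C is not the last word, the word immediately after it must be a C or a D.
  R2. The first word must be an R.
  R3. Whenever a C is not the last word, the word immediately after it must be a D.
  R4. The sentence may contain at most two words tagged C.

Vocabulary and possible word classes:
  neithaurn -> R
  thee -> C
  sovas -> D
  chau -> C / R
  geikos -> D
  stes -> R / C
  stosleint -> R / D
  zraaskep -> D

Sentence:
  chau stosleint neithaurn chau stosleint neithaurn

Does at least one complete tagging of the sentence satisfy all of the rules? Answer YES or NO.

YES

Candidates per position — 1:chau {C,R}; 2:stosleint {R,D}; 3:neithaurn {R}; 4:chau {C,R}; 5:stosleint {R,D}; 6:neithaurn {R}.
One satisfying assignment: R R R R D R.
Verifying each rule — rule 1 ✓; rule 2 ✓; rule 3 ✓; rule 4 ✓.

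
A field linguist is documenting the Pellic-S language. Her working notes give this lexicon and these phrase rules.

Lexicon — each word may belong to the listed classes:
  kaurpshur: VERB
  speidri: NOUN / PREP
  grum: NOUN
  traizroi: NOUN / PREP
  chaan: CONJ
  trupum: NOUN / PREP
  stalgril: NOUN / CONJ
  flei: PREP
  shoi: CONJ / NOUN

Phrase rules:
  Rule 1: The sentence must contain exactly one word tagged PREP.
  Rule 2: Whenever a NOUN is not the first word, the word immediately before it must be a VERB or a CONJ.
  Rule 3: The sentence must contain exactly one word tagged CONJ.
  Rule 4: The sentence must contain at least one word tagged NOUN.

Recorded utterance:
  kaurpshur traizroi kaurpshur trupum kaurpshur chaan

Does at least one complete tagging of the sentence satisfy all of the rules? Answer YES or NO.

YES

Candidates per position — 1:kaurpshur {VERB}; 2:traizroi {NOUN,PREP}; 3:kaurpshur {VERB}; 4:trupum {NOUN,PREP}; 5:kaurpshur {VERB}; 6:chaan {CONJ}.
One satisfying assignment: VERB NOUN VERB PREP VERB CONJ.
Checking: rule 1 ✓; rule 2 ✓; rule 3 ✓; rule 4 ✓.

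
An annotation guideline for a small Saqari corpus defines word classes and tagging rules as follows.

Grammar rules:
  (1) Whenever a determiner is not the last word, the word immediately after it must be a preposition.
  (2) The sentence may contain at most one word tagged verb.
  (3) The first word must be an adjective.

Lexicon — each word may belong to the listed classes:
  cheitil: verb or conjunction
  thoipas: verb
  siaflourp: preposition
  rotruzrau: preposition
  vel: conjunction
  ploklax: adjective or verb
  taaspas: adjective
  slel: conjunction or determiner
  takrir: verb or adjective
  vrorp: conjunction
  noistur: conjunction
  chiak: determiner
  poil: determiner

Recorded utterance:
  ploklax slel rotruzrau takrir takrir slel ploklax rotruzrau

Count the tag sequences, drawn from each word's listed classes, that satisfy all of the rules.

Candidates per position — 1:ploklax {adjective,verb}; 2:slel {conjunction,determiner}; 3:rotruzrau {preposition}; 4:takrir {verb,adjective}; 5:takrir {verb,adjective}; 6:slel {conjunction,determiner}; 7:ploklax {adjective,verb}; 8:rotruzrau {preposition}.
There are 64 candidate sequences in total.
Checking each against the rules leaves 8 sequences.
Count = 8.

8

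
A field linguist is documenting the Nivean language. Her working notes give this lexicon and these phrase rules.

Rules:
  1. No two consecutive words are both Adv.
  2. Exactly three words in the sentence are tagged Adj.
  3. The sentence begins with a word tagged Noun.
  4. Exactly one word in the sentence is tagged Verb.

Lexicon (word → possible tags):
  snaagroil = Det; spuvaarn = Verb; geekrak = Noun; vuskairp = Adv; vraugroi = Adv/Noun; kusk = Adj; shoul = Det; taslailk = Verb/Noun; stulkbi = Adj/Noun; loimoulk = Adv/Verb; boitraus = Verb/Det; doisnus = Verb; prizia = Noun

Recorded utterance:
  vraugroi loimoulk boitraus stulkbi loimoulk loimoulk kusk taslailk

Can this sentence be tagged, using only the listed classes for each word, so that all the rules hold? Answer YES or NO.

Candidates per position — 1:vraugroi {Adv,Noun}; 2:loimoulk {Adv,Verb}; 3:boitraus {Verb,Det}; 4:stulkbi {Adj,Noun}; 5:loimoulk {Adv,Verb}; 6:loimoulk {Adv,Verb}; 7:kusk {Adj}; 8:taslailk {Verb,Noun}.
Rule 2 cannot be satisfied by any choice of tags from the lexicon.
So there is no consistent tagging.

NO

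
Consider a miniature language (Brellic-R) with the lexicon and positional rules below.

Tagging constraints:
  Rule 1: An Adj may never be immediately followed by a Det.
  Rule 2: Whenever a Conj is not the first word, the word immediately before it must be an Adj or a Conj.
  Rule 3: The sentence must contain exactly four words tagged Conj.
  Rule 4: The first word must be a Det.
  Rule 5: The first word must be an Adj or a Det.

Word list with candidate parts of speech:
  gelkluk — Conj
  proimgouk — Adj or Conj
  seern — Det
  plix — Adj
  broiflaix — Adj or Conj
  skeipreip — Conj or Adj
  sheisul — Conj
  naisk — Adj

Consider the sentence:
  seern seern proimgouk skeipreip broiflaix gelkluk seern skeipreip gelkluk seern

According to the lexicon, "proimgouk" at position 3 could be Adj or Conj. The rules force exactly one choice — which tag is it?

Candidates per position — 1:seern {Det}; 2:seern {Det}; 3:proimgouk {Adj,Conj}; 4:skeipreip {Conj,Adj}; 5:broiflaix {Adj,Conj}; 6:gelkluk {Conj}; 7:seern {Det}; 8:skeipreip {Conj,Adj}; 9:gelkluk {Conj}; 10:seern {Det}.
At position 3, choosing Conj makes rule 2 impossible to satisfy; hence Adj.
At position 8, choosing Conj makes rule 2 impossible to satisfy; hence Adj.
At position 4, choosing Adj makes rule 3 impossible to satisfy; hence Conj.
At position 5, choosing Adj makes rule 3 impossible to satisfy; hence Conj.
That leaves exactly one tagging: Det Det Adj Conj Conj Conj Det Adj Conj Det.
Rule-by-rule: rule 1 ok; rule 2 ok; rule 3 ok; rule 4 ok; rule 5 ok.

Adj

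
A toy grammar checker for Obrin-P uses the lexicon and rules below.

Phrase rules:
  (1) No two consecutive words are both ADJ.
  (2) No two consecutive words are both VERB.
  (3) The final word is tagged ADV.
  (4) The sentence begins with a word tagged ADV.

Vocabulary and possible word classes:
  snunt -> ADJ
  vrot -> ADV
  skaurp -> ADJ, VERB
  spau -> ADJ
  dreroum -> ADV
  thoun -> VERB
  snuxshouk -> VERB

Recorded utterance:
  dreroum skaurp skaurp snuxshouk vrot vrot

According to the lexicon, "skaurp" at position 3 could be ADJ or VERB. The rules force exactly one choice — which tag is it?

Candidates per position — 1:dreroum {ADV}; 2:skaurp {ADJ,VERB}; 3:skaurp {ADJ,VERB}; 4:snuxshouk {VERB}; 5:vrot {ADV}; 6:vrot {ADV}.
Word 3 cannot be VERB — rule 2 would then fail for every completion. It is ADJ.
Word 2 cannot be ADJ — rule 1 would then fail for every completion. It is VERB.
The only consistent sequence is: ADV VERB ADJ VERB ADV ADV.
Checking: rule 1 ok; rule 2 ok; rule 3 ok; rule 4 ok.

ADJ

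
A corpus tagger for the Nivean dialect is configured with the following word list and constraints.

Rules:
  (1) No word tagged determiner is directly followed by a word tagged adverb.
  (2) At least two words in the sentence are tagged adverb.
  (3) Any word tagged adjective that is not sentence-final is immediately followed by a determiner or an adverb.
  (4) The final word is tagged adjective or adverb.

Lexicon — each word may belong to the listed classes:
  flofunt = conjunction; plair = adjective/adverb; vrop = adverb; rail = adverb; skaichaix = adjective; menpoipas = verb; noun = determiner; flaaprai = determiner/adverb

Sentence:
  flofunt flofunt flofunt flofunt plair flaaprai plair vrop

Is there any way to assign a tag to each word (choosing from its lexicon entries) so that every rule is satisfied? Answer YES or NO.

Candidates per position — 1:flofunt {conjunction}; 2:flofunt {conjunction}; 3:flofunt {conjunction}; 4:flofunt {conjunction}; 5:plair {adjective,adverb}; 6:flaaprai {determiner,adverb}; 7:plair {adjective,adverb}; 8:vrop {adverb}.
One satisfying assignment: conjunction conjunction conjunction conjunction adjective adverb adjective adverb.
Verifying each rule — rule 1 satisfied; rule 2 satisfied; rule 3 satisfied; rule 4 satisfied.

YES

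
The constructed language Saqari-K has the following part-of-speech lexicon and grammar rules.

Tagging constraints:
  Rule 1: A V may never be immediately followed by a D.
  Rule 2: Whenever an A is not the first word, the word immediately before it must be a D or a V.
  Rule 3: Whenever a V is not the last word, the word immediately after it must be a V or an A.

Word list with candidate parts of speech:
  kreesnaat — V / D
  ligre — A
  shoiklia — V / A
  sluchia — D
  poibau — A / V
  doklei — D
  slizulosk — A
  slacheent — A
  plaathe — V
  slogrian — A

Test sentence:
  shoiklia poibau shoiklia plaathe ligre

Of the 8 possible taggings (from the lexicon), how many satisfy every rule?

Candidates per position — 1:shoiklia {V,A}; 2:poibau {A,V}; 3:shoiklia {V,A}; 4:plaathe {V}; 5:ligre {A}.
There are 8 candidate sequences in total.
The sequences that satisfy every rule: V A V V A; V V V V A; V V A V A; A V V V A; A V A V A.
Count = 5.

5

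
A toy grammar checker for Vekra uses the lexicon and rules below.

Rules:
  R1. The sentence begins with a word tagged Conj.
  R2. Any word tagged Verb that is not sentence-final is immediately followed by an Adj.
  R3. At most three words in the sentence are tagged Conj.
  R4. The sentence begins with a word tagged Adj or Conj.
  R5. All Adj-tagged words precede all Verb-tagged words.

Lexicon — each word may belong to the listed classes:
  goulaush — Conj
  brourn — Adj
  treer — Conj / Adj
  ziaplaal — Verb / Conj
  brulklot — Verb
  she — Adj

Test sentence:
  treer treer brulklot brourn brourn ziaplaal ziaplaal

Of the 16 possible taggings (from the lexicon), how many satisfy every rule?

0

Candidates per position — 1:treer {Conj,Adj}; 2:treer {Conj,Adj}; 3:brulklot {Verb}; 4:brourn {Adj}; 5:brourn {Adj}; 6:ziaplaal {Verb,Conj}; 7:ziaplaal {Verb,Conj}.
There are 16 candidate sequences in total.
Rule 5 cannot be satisfied by any choice of tags from the lexicon.
So there is no consistent tagging.
Count = 0.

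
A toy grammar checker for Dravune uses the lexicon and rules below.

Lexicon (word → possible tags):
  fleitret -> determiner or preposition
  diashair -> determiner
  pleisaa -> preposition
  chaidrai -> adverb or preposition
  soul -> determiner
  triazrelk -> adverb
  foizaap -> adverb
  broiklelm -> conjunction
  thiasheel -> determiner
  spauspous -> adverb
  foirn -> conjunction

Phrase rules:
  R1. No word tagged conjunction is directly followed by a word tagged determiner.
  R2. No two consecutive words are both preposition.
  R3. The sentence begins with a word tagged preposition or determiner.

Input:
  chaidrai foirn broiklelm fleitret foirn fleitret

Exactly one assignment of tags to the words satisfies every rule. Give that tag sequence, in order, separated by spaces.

Candidates per position — 1:chaidrai {adverb,preposition}; 2:foirn {conjunction}; 3:broiklelm {conjunction}; 4:fleitret {determiner,preposition}; 5:foirn {conjunction}; 6:fleitret {determiner,preposition}.
Word 1 cannot be adverb — rule 3 would then fail for every completion. It is preposition.
Word 4 cannot be determiner — rule 1 would then fail for every completion. It is preposition.
Word 6 cannot be determiner — rule 1 would then fail for every completion. It is preposition.
So the tagging must be: preposition conjunction conjunction preposition conjunction preposition.
Checking: rule 1 satisfied; rule 2 satisfied; rule 3 satisfied.

preposition conjunction conjunction preposition conjunction preposition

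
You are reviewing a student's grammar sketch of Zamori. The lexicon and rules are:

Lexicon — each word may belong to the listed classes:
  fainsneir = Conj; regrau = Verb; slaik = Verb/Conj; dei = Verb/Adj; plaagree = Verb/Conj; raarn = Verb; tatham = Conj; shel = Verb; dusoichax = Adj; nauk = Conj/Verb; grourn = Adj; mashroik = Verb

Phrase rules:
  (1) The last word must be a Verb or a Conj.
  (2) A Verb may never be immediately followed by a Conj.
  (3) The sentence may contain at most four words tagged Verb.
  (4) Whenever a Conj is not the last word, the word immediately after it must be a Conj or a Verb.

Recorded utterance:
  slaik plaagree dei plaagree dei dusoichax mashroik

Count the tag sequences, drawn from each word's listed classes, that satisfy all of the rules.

Candidates per position — 1:slaik {Verb,Conj}; 2:plaagree {Verb,Conj}; 3:dei {Verb,Adj}; 4:plaagree {Verb,Conj}; 5:dei {Verb,Adj}; 6:dusoichax {Adj}; 7:mashroik {Verb}.
There are 32 candidate sequences in total.
Checking each against the rules leaves 8 sequences.
Count = 8.

8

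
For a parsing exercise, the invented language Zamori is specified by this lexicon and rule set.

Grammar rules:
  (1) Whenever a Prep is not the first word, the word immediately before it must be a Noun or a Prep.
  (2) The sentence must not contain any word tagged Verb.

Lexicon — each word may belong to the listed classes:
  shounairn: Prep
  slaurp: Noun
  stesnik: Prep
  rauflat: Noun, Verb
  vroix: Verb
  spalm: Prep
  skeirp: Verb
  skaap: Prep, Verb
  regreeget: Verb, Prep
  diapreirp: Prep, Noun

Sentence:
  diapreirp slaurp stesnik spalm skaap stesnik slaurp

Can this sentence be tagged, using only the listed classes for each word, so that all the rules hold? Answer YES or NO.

Candidates per position — 1:diapreirp {Prep,Noun}; 2:slaurp {Noun}; 3:stesnik {Prep}; 4:spalm {Prep}; 5:skaap {Prep,Verb}; 6:stesnik {Prep}; 7:slaurp {Noun}.
One satisfying assignment: Noun Noun Prep Prep Prep Prep Noun.
Check: rule 1 satisfied; rule 2 satisfied.

YES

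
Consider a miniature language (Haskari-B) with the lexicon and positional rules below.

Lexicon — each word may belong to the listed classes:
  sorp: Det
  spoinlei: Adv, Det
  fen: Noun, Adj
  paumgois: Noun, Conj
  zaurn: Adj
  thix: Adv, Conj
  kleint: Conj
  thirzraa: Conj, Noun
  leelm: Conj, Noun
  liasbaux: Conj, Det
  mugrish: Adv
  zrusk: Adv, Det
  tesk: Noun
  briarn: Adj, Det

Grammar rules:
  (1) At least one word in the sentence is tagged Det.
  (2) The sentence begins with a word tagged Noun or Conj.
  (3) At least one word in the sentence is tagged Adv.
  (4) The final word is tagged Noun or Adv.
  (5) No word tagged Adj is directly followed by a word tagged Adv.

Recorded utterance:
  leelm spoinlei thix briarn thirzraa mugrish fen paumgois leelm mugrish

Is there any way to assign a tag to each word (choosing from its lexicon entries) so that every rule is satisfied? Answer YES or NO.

Candidates per position — 1:leelm {Conj,Noun}; 2:spoinlei {Adv,Det}; 3:thix {Adv,Conj}; 4:briarn {Adj,Det}; 5:thirzraa {Conj,Noun}; 6:mugrish {Adv}; 7:fen {Noun,Adj}; 8:paumgois {Noun,Conj}; 9:leelm {Conj,Noun}; 10:mugrish {Adv}.
One satisfying assignment: Noun Det Conj Adj Noun Adv Adj Noun Conj Adv.
Checking: rule 1 ok; rule 2 ok; rule 3 ok; rule 4 ok; rule 5 ok.

YES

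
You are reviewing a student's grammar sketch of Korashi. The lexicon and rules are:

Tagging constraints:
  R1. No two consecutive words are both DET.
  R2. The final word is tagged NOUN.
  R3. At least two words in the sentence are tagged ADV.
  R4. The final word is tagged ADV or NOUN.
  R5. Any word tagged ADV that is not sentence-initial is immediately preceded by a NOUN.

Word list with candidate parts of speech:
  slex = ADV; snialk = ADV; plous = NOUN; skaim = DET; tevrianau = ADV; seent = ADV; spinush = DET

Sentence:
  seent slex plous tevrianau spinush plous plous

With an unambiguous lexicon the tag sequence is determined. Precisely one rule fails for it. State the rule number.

5

Fixed tagging: ADV ADV NOUN ADV DET NOUN NOUN.
Applying the rules: R1 ok, R2 ok, R3 ok, R4 ok, R5 fails.
Only rule 5 fails.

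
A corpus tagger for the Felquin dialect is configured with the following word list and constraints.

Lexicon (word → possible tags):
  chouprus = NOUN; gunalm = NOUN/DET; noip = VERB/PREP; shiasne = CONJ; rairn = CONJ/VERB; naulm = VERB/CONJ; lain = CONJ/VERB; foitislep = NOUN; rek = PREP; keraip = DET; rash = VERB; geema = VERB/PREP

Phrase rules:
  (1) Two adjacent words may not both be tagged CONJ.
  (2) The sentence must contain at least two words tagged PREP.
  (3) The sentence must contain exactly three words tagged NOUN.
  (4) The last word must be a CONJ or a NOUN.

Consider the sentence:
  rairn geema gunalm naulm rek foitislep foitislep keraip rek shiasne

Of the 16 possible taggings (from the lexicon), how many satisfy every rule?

Candidates per position — 1:rairn {CONJ,VERB}; 2:geema {VERB,PREP}; 3:gunalm {NOUN,DET}; 4:naulm {VERB,CONJ}; 5:rek {PREP}; 6:foitislep {NOUN}; 7:foitislep {NOUN}; 8:keraip {DET}; 9:rek {PREP}; 10:shiasne {CONJ}.
There are 16 candidate sequences in total.
Checking each against the rules leaves 8 sequences.
Count = 8.

8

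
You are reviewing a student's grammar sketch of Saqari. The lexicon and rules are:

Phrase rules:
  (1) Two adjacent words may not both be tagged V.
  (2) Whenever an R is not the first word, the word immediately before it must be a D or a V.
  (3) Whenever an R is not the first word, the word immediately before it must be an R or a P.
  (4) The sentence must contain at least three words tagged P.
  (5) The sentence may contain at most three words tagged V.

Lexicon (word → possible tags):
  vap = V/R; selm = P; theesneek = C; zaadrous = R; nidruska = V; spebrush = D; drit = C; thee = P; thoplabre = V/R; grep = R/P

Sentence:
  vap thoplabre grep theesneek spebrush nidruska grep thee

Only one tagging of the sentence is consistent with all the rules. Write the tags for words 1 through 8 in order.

Candidates per position — 1:vap {V,R}; 2:thoplabre {V,R}; 3:grep {R,P}; 4:theesneek {C}; 5:spebrush {D}; 6:nidruska {V}; 7:grep {R,P}; 8:thee {P}.
If word 3 were R, no tagging could satisfy rule 4; so word 3 is P.
If word 7 were R, no tagging could satisfy rule 3; so word 7 is P.
The remaining ambiguous positions (1, 2) are resolved jointly — only one combination satisfies every rule.
The unique satisfying tagging is: R V P C D V P P.
Checking: rule 1 satisfied; rule 2 satisfied; rule 3 satisfied; rule 4 satisfied; rule 5 satisfied.

R V P C D V P P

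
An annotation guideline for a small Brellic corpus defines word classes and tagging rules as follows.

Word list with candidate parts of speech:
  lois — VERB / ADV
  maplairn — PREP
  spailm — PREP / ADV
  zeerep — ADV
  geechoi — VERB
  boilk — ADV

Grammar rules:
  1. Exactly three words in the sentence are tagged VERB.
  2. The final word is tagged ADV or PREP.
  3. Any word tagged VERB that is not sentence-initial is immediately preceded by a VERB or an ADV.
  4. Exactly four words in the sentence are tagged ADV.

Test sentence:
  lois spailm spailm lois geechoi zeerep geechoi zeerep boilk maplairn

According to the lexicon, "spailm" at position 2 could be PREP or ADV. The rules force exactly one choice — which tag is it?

PREP

Candidates per position — 1:lois {VERB,ADV}; 2:spailm {PREP,ADV}; 3:spailm {PREP,ADV}; 4:lois {VERB,ADV}; 5:geechoi {VERB}; 6:zeerep {ADV}; 7:geechoi {VERB}; 8:zeerep {ADV}; 9:boilk {ADV}; 10:maplairn {PREP}.
Position 2: the remaining choice is settled jointly with positions 1, 3, 4 — only PREP at position 2 is part of a tagging that satisfies every rule.
The unique satisfying tagging is: VERB PREP PREP ADV VERB ADV VERB ADV ADV PREP.
Rule-by-rule: rule 1 holds; rule 2 holds; rule 3 holds; rule 4 holds.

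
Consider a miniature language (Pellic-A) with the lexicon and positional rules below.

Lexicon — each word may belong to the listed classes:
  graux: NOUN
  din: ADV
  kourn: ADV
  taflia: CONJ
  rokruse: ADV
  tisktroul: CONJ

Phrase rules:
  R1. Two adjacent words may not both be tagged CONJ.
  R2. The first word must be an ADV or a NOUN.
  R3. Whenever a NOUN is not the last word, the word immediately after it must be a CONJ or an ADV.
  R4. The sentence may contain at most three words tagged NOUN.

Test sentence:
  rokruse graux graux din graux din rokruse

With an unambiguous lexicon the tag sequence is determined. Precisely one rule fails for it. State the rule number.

3

Fixed tagging: ADV NOUN NOUN ADV NOUN ADV ADV.
Rule check: R1 ok, R2 ok, R3 fails, R4 ok.
Only rule 3 fails.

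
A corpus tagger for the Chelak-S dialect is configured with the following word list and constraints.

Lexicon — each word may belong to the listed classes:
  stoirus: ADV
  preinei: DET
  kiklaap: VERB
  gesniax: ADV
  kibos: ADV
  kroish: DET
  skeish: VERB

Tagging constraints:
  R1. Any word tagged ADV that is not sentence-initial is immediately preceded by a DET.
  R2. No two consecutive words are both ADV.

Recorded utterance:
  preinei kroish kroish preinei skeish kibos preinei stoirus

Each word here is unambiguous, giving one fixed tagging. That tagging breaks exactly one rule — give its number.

Fixed tagging: DET DET DET DET VERB ADV DET ADV.
Applying the rules: R1 violated, R2 holds.
Only rule 1 fails.

1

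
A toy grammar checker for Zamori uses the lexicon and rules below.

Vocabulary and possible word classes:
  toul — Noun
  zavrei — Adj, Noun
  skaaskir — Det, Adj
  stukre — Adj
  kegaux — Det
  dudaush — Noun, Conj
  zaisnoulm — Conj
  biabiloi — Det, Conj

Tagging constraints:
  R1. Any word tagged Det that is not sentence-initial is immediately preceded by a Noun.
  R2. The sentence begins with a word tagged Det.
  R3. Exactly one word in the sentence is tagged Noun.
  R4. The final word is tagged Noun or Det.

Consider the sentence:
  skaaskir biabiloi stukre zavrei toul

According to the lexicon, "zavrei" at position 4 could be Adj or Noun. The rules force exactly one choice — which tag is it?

Adj

Candidates per position — 1:skaaskir {Det,Adj}; 2:biabiloi {Det,Conj}; 3:stukre {Adj}; 4:zavrei {Adj,Noun}; 5:toul {Noun}.
Word 1 cannot be Adj — rule 2 would then fail for every completion. It is Det.
Word 2 cannot be Det — rule 1 would then fail for every completion. It is Conj.
Word 4 cannot be Noun — rule 3 would then fail for every completion. It is Adj.
So the tagging must be: Det Conj Adj Adj Noun.
Rule-by-rule: rule 1 ✓; rule 2 ✓; rule 3 ✓; rule 4 ✓.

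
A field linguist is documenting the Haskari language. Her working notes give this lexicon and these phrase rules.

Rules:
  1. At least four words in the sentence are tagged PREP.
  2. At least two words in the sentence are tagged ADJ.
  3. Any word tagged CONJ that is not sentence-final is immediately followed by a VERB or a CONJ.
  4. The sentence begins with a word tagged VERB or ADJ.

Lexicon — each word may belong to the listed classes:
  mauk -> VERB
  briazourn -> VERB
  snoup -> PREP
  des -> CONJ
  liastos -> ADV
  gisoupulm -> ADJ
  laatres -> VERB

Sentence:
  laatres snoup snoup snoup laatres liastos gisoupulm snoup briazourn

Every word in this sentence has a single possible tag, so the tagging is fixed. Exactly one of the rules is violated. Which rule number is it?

2

Fixed tagging: VERB PREP PREP PREP VERB ADV ADJ PREP VERB.
Checking each rule: R1 ok, R2 fails, R3 ok, R4 ok.
Only rule 2 fails.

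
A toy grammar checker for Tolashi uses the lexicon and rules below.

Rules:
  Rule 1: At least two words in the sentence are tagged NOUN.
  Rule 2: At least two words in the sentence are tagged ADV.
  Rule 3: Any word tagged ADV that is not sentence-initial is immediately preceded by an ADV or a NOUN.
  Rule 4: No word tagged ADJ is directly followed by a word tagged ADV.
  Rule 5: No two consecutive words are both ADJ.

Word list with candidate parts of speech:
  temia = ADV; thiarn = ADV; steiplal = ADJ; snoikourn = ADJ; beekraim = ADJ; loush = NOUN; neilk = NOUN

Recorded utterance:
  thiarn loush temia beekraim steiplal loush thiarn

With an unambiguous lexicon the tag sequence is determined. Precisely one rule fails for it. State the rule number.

5

Fixed tagging: ADV NOUN ADV ADJ ADJ NOUN ADV.
Applying the rules: R1 ok, R2 ok, R3 ok, R4 ok, R5 fails.
Only rule 5 fails.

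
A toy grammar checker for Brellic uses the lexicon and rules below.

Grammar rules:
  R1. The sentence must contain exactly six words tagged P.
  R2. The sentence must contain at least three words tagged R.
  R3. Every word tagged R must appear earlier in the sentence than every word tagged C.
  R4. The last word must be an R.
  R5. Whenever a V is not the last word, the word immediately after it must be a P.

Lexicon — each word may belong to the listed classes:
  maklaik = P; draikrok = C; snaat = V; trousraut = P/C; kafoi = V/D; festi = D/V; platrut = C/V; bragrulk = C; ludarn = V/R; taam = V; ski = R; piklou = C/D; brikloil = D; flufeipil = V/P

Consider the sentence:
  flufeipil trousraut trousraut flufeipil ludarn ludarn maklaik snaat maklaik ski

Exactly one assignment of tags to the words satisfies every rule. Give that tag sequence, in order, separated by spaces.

Candidates per position — 1:flufeipil {V,P}; 2:trousraut {P,C}; 3:trousraut {P,C}; 4:flufeipil {V,P}; 5:ludarn {V,R}; 6:ludarn {V,R}; 7:maklaik {P}; 8:snaat {V}; 9:maklaik {P}; 10:ski {R}.
Word 1 cannot be V — rule 1 would then fail for every completion. It is P.
Word 2 cannot be C — rule 1 would then fail for every completion. It is P.
Word 3 cannot be C — rule 1 would then fail for every completion. It is P.
Word 4 cannot be V — rule 1 would then fail for every completion. It is P.
Word 5 cannot be V — rule 2 would then fail for every completion. It is R.
Word 6 cannot be V — rule 2 would then fail for every completion. It is R.
The only consistent sequence is: P P P P R R P V P R.
Check: rule 1 holds; rule 2 holds; rule 3 holds; rule 4 holds; rule 5 holds.

P P P P R R P V P R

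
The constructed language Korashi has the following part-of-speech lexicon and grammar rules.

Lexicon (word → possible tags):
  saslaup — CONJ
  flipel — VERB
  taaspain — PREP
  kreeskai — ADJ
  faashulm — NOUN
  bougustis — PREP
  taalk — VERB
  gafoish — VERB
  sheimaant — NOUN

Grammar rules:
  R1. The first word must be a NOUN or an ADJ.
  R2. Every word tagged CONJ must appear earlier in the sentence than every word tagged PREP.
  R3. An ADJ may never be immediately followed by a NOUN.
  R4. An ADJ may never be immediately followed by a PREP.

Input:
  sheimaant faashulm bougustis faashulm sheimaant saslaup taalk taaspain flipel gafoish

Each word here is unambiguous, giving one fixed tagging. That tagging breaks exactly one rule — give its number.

2

Fixed tagging: NOUN NOUN PREP NOUN NOUN CONJ VERB PREP VERB VERB.
Rule check: R1 pass, R2 fail, R3 pass, R4 pass.
Only rule 2 fails.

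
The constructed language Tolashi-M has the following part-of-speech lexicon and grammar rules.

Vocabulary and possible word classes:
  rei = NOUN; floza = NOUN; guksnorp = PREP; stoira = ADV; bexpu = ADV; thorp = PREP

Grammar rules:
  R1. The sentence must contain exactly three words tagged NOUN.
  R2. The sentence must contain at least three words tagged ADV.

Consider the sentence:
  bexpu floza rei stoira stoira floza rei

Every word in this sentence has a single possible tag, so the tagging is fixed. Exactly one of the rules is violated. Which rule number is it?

1

Fixed tagging: ADV NOUN NOUN ADV ADV NOUN NOUN.
Rule check: R1 fails, R2 ok.
Only rule 1 fails.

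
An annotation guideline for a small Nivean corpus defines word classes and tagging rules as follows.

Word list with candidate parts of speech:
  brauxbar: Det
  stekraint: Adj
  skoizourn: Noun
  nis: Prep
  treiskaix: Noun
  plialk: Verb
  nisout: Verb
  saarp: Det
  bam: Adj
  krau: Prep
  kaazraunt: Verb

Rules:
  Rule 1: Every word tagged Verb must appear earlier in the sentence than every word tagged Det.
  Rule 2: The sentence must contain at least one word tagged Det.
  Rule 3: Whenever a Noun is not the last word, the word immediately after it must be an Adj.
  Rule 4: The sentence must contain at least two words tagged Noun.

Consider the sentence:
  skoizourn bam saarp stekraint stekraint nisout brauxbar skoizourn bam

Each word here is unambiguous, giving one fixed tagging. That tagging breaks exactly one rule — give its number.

Fixed tagging: Noun Adj Det Adj Adj Verb Det Noun Adj.
Checking each rule: R1 violated, R2 holds, R3 holds, R4 holds.
Only rule 1 fails.

1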